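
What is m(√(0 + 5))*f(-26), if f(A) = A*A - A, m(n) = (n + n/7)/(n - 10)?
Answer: -5616/133 - 11232*√5/133 ≈ -231.06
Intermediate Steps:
m(n) = 8*n/(7*(-10 + n)) (m(n) = (n + n*(⅐))/(-10 + n) = (n + n/7)/(-10 + n) = (8*n/7)/(-10 + n) = 8*n/(7*(-10 + n)))
f(A) = A² - A
m(√(0 + 5))*f(-26) = (8*√(0 + 5)/(7*(-10 + √(0 + 5))))*(-26*(-1 - 26)) = (8*√5/(7*(-10 + √5)))*(-26*(-27)) = (8*√5/(7*(-10 + √5)))*702 = 5616*√5/(7*(-10 + √5))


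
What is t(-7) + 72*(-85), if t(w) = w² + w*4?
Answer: -6099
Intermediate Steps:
t(w) = w² + 4*w
t(-7) + 72*(-85) = -7*(4 - 7) + 72*(-85) = -7*(-3) - 6120 = 21 - 6120 = -6099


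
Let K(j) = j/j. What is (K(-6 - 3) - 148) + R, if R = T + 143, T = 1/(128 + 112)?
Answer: -959/240 ≈ -3.9958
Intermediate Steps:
T = 1/240 ≈ 0.0041667
K(j) = 1
R = 34321/240 (R = 1/240 + 143 = 34321/240 ≈ 143.00)
(K(-6 - 3) - 148) + R = (1 - 148) + 34321/240 = -147 + 34321/240 = -959/240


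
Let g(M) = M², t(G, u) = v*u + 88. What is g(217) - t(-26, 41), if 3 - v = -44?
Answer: 45074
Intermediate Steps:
v = 47 (v = 3 - 1*(-44) = 3 + 44 = 47)
t(G, u) = 88 + 47*u (t(G, u) = 47*u + 88 = 88 + 47*u)
g(217) - t(-26, 41) = 217² - (88 + 47*41) = 47089 - (88 + 1927) = 47089 - 1*2015 = 47089 - 2015 = 45074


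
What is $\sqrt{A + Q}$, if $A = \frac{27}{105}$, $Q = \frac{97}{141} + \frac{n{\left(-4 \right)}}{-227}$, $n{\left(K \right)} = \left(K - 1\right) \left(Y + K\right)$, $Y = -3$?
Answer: $\frac{\sqrt{992540430735}}{1120245} \approx 0.88933$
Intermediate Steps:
$n{\left(K \right)} = \left(-1 + K\right) \left(-3 + K\right)$ ($n{\left(K \right)} = \left(K - 1\right) \left(-3 + K\right) = \left(-1 + K\right) \left(-3 + K\right)$)
$Q = \frac{17084}{32007}$ ($Q = \frac{97}{141} + \frac{3 + \left(-4\right)^{2} - -16}{-227} = 97 \cdot \frac{1}{141} + \left(3 + 16 + 16\right) \left(- \frac{1}{227}\right) = \frac{97}{141} + 35 \left(- \frac{1}{227}\right) = \frac{97}{141} - \frac{35}{227} = \frac{17084}{32007} \approx 0.53376$)
$A = \frac{9}{35}$ ($A = 27 \cdot \frac{1}{105} = \frac{9}{35} \approx 0.25714$)
$\sqrt{A + Q} = \sqrt{\frac{9}{35} + \frac{17084}{32007}} = \sqrt{\frac{886003}{1120245}} = \frac{\sqrt{992540430735}}{1120245}$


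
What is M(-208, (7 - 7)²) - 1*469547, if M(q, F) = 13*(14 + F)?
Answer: -469365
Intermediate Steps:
M(q, F) = 182 + 13*F
M(-208, (7 - 7)²) - 1*469547 = (182 + 13*(7 - 7)²) - 1*469547 = (182 + 13*0²) - 469547 = (182 + 13*0) - 469547 = (182 + 0) - 469547 = 182 - 469547 = -469365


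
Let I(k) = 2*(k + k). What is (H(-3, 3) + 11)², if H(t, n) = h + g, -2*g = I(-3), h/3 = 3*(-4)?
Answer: 361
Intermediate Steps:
h = -36 (h = 3*(3*(-4)) = 3*(-12) = -36)
I(k) = 4*k (I(k) = 2*(2*k) = 4*k)
g = 6 (g = -2*(-3) = -½*(-12) = 6)
H(t, n) = -30 (H(t, n) = -36 + 6 = -30)
(H(-3, 3) + 11)² = (-30 + 11)² = (-19)² = 361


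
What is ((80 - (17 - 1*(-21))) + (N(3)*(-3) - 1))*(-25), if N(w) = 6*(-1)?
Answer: -1475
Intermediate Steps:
N(w) = -6
((80 - (17 - 1*(-21))) + (N(3)*(-3) - 1))*(-25) = ((80 - (17 - 1*(-21))) + (-6*(-3) - 1))*(-25) = ((80 - (17 + 21)) + (18 - 1))*(-25) = ((80 - 1*38) + 17)*(-25) = ((80 - 38) + 17)*(-25) = (42 + 17)*(-25) = 59*(-25) = -1475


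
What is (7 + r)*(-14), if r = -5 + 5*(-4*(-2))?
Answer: -588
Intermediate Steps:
r = 35 (r = -5 + 5*8 = -5 + 40 = 35)
(7 + r)*(-14) = (7 + 35)*(-14) = 42*(-14) = -588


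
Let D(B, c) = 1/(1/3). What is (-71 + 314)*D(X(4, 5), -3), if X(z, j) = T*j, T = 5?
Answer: 729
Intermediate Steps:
X(z, j) = 5*j
D(B, c) = 3 (D(B, c) = 1/(⅓) = 3)
(-71 + 314)*D(X(4, 5), -3) = (-71 + 314)*3 = 243*3 = 729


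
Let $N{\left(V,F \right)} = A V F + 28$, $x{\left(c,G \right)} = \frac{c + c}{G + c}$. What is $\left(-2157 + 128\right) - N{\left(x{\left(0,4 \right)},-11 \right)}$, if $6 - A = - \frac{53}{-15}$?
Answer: $-2057$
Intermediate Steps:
$A = \frac{37}{15}$ ($A = 6 - - \frac{53}{-15} = 6 - \left(-53\right) \left(- \frac{1}{15}\right) = 6 - \frac{53}{15} = \frac{37}{15} \approx 2.4667$)
$x{\left(c,G \right)} = \frac{2 c}{G + c}$
$N{\left(V,F \right)} = 28 + \frac{37 F V}{15}$ ($N{\left(V,F \right)} = \frac{37 V}{15} F + 28 = \frac{37 F V}{15} + 28 = 28 + \frac{37 F V}{15}$)
$\left(-2157 + 128\right) - N{\left(x{\left(0,4 \right)},-11 \right)} = \left(-2157 + 128\right) - \left(28 + \frac{37}{15} \left(-11\right) 2 \cdot 0 \frac{1}{4 + 0}\right) = -2029 - \left(28 + \frac{37}{15} \left(-11\right) 2 \cdot 0 \cdot \frac{1}{4}\right) = -2029 - \left(28 + \frac{37}{15} \left(-11\right) 0\right) = -2029 - \left(28 + 0\right) = -2029 - 28 = -2057$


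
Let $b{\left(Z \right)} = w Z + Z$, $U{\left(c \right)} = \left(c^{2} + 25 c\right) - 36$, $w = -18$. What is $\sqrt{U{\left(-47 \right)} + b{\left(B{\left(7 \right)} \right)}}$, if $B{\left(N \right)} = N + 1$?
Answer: $\sqrt{862} \approx 29.36$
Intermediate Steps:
$B{\left(N \right)} = 1 + N$
$U{\left(c \right)} = -36 + c^{2} + 25 c$
$b{\left(Z \right)} = - 17 Z$ ($b{\left(Z \right)} = - 18 Z + Z = - 17 Z$)
$\sqrt{U{\left(-47 \right)} + b{\left(B{\left(7 \right)} \right)}} = \sqrt{\left(-36 + \left(-47\right)^{2} + 25 \left(-47\right)\right) - 17 \left(1 + 7\right)} = \sqrt{\left(-36 + 2209 - 1175\right) - 136} = \sqrt{998 - 136} = \sqrt{862}$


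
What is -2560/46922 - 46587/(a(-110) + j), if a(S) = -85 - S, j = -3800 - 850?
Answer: 1087057607/108507125 ≈ 10.018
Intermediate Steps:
j = -4650
-2560/46922 - 46587/(a(-110) + j) = -2560/46922 - 46587/((-85 - 1*(-110)) - 4650) = -2560*1/46922 - 46587/((-85 + 110) - 4650) = -1280/23461 - 46587/(25 - 4650) = -1280/23461 - 46587/(-4625) = -1280/23461 - 46587*(-1/4625) = -1280/23461 + 46587/4625 = 1087057607/108507125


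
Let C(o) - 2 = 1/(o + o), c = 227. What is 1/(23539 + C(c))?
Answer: 454/10687615 ≈ 4.2479e-5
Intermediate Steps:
C(o) = 2 + 1/(2*o) (C(o) = 2 + 1/(o + o) = 2 + 1/(2*o))
1/(23539 + C(c)) = 1/(23539 + (2 + (½)/227)) = 1/(23539 + (2 + (½)*(1/227))) = 1/(23539 + (2 + 1/454)) = 1/(23539 + 909/454) = 1/(10687615/454) = 454/10687615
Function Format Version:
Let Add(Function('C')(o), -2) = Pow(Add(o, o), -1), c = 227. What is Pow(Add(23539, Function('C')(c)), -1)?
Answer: Rational(454, 10687615) ≈ 4.2479e-5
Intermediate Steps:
Function('C')(o) = Add(2, Mul(Rational(1, 2), Pow(o, -1))) (Function('C')(o) = Add(2, Pow(Add(o, o), -1)) = Add(2, Pow(Mul(2, o), -1)) = Add(2, Mul(Rational(1, 2), Pow(o, -1))))
Pow(Add(23539, Function('C')(c)), -1) = Pow(Add(23539, Add(2, Mul(Rational(1, 2), Pow(227, -1)))), -1) = Pow(Add(23539, Add(2, Mul(Rational(1, 2), Rational(1, 227)))), -1) = Pow(Add(23539, Add(2, Rational(1, 454))), -1) = Pow(Add(23539, Rational(909, 454)), -1) = Pow(Rational(10687615, 454), -1) = Rational(454, 10687615)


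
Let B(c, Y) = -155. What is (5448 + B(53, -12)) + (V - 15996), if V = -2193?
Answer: -12896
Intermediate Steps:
(5448 + B(53, -12)) + (V - 15996) = (5448 - 155) + (-2193 - 15996) = 5293 - 18189 = -12896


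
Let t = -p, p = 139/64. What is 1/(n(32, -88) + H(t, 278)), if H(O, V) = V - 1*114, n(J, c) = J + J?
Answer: 1/228 ≈ 0.0043860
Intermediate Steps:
n(J, c) = 2*J
p = 139/64 (p = 139*(1/64) = 139/64 ≈ 2.1719)
t = -139/64 (t = -1*139/64 = -139/64 ≈ -2.1719)
H(O, V) = -114 + V (H(O, V) = V - 114 = -114 + V)
1/(n(32, -88) + H(t, 278)) = 1/(2*32 + (-114 + 278)) = 1/(64 + 164) = 1/228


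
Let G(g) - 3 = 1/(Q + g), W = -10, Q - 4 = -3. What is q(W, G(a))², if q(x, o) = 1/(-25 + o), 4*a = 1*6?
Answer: 25/11664 ≈ 0.0021433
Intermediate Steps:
Q = 1 (Q = 4 - 3 = 1)
a = 3/2 (a = (1*6)/4 = (¼)*6 = 3/2 ≈ 1.5000)
G(g) = 3 + 1/(1 + g)
q(W, G(a))² = (1/(-25 + (4 + 3*(3/2))/(1 + 3/2)))² = (1/(-25 + (4 + 9/2)/(5/2)))² = (1/(-25 + (⅖)*(17/2)))² = (1/(-25 + 17/5))² = (1/(-108/5))² = (-5/108)² = 25/11664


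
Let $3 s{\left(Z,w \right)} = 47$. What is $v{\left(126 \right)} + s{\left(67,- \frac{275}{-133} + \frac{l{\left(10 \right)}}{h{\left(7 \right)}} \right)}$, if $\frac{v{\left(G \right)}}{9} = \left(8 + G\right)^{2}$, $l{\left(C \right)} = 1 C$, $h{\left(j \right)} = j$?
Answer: $\frac{484859}{3} \approx 1.6162 \cdot 10^{5}$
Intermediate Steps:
$l{\left(C \right)} = C$
$s{\left(Z,w \right)} = \frac{47}{3}$ ($s{\left(Z,w \right)} = \frac{1}{3} \cdot 47 = \frac{47}{3}$)
$v{\left(G \right)} = 9 \left(8 + G\right)^{2}$
$v{\left(126 \right)} + s{\left(67,- \frac{275}{-133} + \frac{l{\left(10 \right)}}{h{\left(7 \right)}} \right)} = 9 \left(8 + 126\right)^{2} + \frac{47}{3} = 9 \cdot 134^{2} + \frac{47}{3} = 9 \cdot 17956 + \frac{47}{3} = 161604 + \frac{47}{3} = \frac{484859}{3}$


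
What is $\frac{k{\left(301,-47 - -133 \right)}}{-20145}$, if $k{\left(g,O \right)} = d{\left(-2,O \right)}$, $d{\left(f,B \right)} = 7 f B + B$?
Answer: $\frac{1118}{20145} \approx 0.055498$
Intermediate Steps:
$d{\left(f,B \right)} = B + 7 B f$ ($d{\left(f,B \right)} = 7 B f + B = B + 7 B f$)
$k{\left(g,O \right)} = - 13 O$ ($k{\left(g,O \right)} = O \left(1 + 7 \left(-2\right)\right) = O \left(1 - 14\right) = O \left(-13\right) = - 13 O$)
$\frac{k{\left(301,-47 - -133 \right)}}{-20145} = \frac{\left(-13\right) \left(-47 - -133\right)}{-20145} = - 13 \left(-47 + 133\right) \left(- \frac{1}{20145}\right) = \left(-13\right) 86 \left(- \frac{1}{20145}\right) = \left(-1118\right) \left(- \frac{1}{20145}\right) = \frac{1118}{20145}$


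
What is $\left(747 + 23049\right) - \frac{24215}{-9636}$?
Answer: $\frac{229322471}{9636} \approx 23799.0$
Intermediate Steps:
$\left(747 + 23049\right) - \frac{24215}{-9636} = 23796 - - \frac{24215}{9636} = 23796 + \frac{24215}{9636} = \frac{229322471}{9636}$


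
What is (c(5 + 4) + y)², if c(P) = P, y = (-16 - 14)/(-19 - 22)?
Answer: 159201/1681 ≈ 94.706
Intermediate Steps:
y = 30/41 (y = -30/(-41) = -30*(-1/41) = 30/41 ≈ 0.73171)
(c(5 + 4) + y)² = ((5 + 4) + 30/41)² = (9 + 30/41)² = (399/41)² = 159201/1681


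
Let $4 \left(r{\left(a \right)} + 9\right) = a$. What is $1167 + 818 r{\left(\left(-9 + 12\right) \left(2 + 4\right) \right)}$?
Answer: $-2514$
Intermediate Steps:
$r{\left(a \right)} = -9 + \frac{a}{4}$
$1167 + 818 r{\left(\left(-9 + 12\right) \left(2 + 4\right) \right)} = 1167 + 818 \left(-9 + \frac{\left(-9 + 12\right) \left(2 + 4\right)}{4}\right) = 1167 + 818 \left(-9 + \frac{3 \cdot 6}{4}\right) = 1167 + 818 \left(-9 + \frac{1}{4} \cdot 18\right) = 1167 + 818 \left(-9 + \frac{9}{2}\right) = 1167 + 818 \left(- \frac{9}{2}\right) = 1167 - 3681 = -2514$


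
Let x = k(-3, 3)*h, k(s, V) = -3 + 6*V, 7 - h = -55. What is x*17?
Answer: 15810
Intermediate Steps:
h = 62 (h = 7 - 1*(-55) = 7 + 55 = 62)
x = 930 (x = (-3 + 6*3)*62 = (-3 + 18)*62 = 15*62 = 930)
x*17 = 930*17 = 15810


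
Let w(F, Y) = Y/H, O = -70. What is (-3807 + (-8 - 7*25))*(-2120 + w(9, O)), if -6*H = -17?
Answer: 145475400/17 ≈ 8.5574e+6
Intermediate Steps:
H = 17/6 (H = -1/6*(-17) = 17/6 ≈ 2.8333)
w(F, Y) = 6*Y/17 (w(F, Y) = Y/(17/6) = Y*(6/17) = 6*Y/17)
(-3807 + (-8 - 7*25))*(-2120 + w(9, O)) = (-3807 + (-8 - 7*25))*(-2120 + (6/17)*(-70)) = (-3807 + (-8 - 175))*(-2120 - 420/17) = (-3807 - 183)*(-36460/17) = -3990*(-36460/17) = 145475400/17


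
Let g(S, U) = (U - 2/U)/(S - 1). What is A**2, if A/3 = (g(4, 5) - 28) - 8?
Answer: 267289/25 ≈ 10692.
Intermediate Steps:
g(S, U) = (U - 2/U)/(-1 + S)
A = -517/5 (A = 3*(((-2 + 5**2)/(5*(-1 + 4)) - 28) - 8) = 3*(((1/5)*(-2 + 25)/3 - 28) - 8) = 3*(((1/5)*(1/3)*23 - 28) - 8) = 3*((23/15 - 28) - 8) = 3*(-397/15 - 8) = 3*(-517/15) = -517/5 ≈ -103.40)
A**2 = (-517/5)**2 = 267289/25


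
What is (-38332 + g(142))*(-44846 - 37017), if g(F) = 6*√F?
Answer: 3137972516 - 491178*√142 ≈ 3.1321e+9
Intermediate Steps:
(-38332 + g(142))*(-44846 - 37017) = (-38332 + 6*√142)*(-44846 - 37017) = (-38332 + 6*√142)*(-81863) = 3137972516 - 491178*√142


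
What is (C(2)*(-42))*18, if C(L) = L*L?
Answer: -3024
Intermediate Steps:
C(L) = L²
(C(2)*(-42))*18 = (2²*(-42))*18 = (4*(-42))*18 = -168*18 = -3024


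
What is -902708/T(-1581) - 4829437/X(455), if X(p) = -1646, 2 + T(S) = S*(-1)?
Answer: 6139823655/2599034 ≈ 2362.3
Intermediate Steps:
T(S) = -2 - S (T(S) = -2 + S*(-1) = -2 - S)
-902708/T(-1581) - 4829437/X(455) = -902708/(-2 - 1*(-1581)) - 4829437/(-1646) = -902708/(-2 + 1581) - 4829437*(-1/1646) = -902708/1579 + 4829437/1646 = 6139823655/2599034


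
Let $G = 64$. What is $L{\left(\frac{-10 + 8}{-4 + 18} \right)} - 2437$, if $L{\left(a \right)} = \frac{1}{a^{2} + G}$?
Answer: $- \frac{7644820}{3137} \approx -2437.0$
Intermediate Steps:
$L{\left(a \right)} = \frac{1}{64 + a^{2}}$ ($L{\left(a \right)} = \frac{1}{a^{2} + 64} = \frac{1}{64 + a^{2}}$)
$L{\left(\frac{-10 + 8}{-4 + 18} \right)} - 2437 = \frac{1}{64 + \left(\frac{-10 + 8}{-4 + 18}\right)^{2}} - 2437 = \frac{1}{64 + \left(- \frac{2}{14}\right)^{2}} - 2437 = \frac{1}{64 + \left(\left(-2\right) \frac{1}{14}\right)^{2}} - 2437 = \frac{1}{64 + \left(- \frac{1}{7}\right)^{2}} - 2437 = \frac{1}{64 + \frac{1}{49}} - 2437 = \frac{1}{\frac{3137}{49}} - 2437 = \frac{49}{3137} - 2437 = - \frac{7644820}{3137}$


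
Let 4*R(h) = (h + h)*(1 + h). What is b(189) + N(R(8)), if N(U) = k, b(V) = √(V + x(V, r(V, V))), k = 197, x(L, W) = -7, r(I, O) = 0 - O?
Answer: 197 + √182 ≈ 210.49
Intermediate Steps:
r(I, O) = -O
R(h) = h*(1 + h)/2 (R(h) = ((h + h)*(1 + h))/4 = ((2*h)*(1 + h))/4 = (2*h*(1 + h))/4 = h*(1 + h)/2)
b(V) = √(-7 + V) (b(V) = √(V - 7) = √(-7 + V))
N(U) = 197
b(189) + N(R(8)) = √(-7 + 189) + 197 = √182 + 197 = 197 + √182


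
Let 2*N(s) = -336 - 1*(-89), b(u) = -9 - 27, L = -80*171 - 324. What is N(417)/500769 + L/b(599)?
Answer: 389598035/1001538 ≈ 389.00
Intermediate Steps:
L = -14004 (L = -13680 - 324 = -14004)
b(u) = -36
N(s) = -247/2 (N(s) = (-336 - 1*(-89))/2 = (-336 + 89)/2 = (½)*(-247) = -247/2)
N(417)/500769 + L/b(599) = -247/2/500769 - 14004/(-36) = -247/2*1/500769 - 14004*(-1/36) = -247/1001538 + 389 = 389598035/1001538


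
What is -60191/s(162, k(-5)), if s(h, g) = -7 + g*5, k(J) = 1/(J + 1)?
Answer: 240764/33 ≈ 7295.9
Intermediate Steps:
k(J) = 1/(1 + J)
s(h, g) = -7 + 5*g
-60191/s(162, k(-5)) = -60191/(-7 + 5/(1 - 5)) = -60191/(-7 + 5/(-4)) = -60191/(-7 + 5*(-¼)) = -60191/(-7 - 5/4) = -60191/(-33/4) = -60191*(-4/33) = 240764/33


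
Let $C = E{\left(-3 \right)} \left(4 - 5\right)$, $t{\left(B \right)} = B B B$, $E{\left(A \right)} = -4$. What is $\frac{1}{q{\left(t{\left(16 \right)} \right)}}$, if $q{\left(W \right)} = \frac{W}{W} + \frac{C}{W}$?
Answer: $\frac{1024}{1025} \approx 0.99902$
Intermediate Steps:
$t{\left(B \right)} = B^{3}$ ($t{\left(B \right)} = B^{2} B = B^{3}$)
$C = 4$ ($C = - 4 \left(4 - 5\right) = \left(-4\right) \left(-1\right) = 4$)
$q{\left(W \right)} = 1 + \frac{4}{W}$ ($q{\left(W \right)} = \frac{W}{W} + \frac{4}{W} = 1 + \frac{4}{W}$)
$\frac{1}{q{\left(t{\left(16 \right)} \right)}} = \frac{1}{\frac{1}{16^{3}} \left(4 + 16^{3}\right)} = \frac{1}{\frac{1}{4096} \left(4 + 4096\right)} = \frac{1}{\frac{1}{4096} \cdot 4100} = \frac{1}{\frac{1025}{1024}} = \frac{1024}{1025}$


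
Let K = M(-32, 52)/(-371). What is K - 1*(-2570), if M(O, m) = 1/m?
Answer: 49580439/19292 ≈ 2570.0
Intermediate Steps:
K = -1/19292 (K = 1/(52*(-371)) = (1/52)*(-1/371) = -1/19292 ≈ -5.1835e-5)
K - 1*(-2570) = -1/19292 - 1*(-2570) = -1/19292 + 2570 = 49580439/19292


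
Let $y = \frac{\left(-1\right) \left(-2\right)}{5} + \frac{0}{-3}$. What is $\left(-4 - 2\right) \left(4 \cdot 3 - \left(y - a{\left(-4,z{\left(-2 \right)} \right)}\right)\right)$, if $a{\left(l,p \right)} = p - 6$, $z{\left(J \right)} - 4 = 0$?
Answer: $- \frac{288}{5} \approx -57.6$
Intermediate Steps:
$z{\left(J \right)} = 4$ ($z{\left(J \right)} = 4 + 0 = 4$)
$a{\left(l,p \right)} = -6 + p$ ($a{\left(l,p \right)} = p - 6 = -6 + p$)
$y = \frac{2}{5}$ ($y = 2 \cdot \frac{1}{5} + 0 \left(- \frac{1}{3}\right) = \frac{2}{5} + 0 = \frac{2}{5} \approx 0.4$)
$\left(-4 - 2\right) \left(4 \cdot 3 - \left(y - a{\left(-4,z{\left(-2 \right)} \right)}\right)\right) = \left(-4 - 2\right) \left(4 \cdot 3 + \left(\left(-6 + 4\right) - \frac{2}{5}\right)\right) = - 6 \left(12 - \frac{12}{5}\right) = \left(-6\right) \frac{48}{5} = - \frac{288}{5}$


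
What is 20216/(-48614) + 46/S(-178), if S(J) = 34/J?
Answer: -99684694/413219 ≈ -241.24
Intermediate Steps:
20216/(-48614) + 46/S(-178) = 20216/(-48614) + 46/((34/(-178))) = 20216*(-1/48614) + 46/((34*(-1/178))) = -10108/24307 + 46/(-17/89) = -10108/24307 + 46*(-89/17) = -10108/24307 - 4094/17 = -99684694/413219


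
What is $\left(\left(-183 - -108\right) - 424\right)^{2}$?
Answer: $249001$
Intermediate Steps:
$\left(\left(-183 - -108\right) - 424\right)^{2} = \left(\left(-183 + 108\right) - 424\right)^{2} = \left(-75 - 424\right)^{2} = \left(-499\right)^{2} = 249001$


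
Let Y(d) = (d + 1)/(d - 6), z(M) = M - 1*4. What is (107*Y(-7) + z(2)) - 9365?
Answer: -121129/13 ≈ -9317.6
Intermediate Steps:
z(M) = -4 + M (z(M) = M - 4 = -4 + M)
Y(d) = (1 + d)/(-6 + d)
(107*Y(-7) + z(2)) - 9365 = (107*((1 - 7)/(-6 - 7)) + (-4 + 2)) - 9365 = (107*(-6/(-13)) - 2) - 9365 = (107*(-1/13*(-6)) - 2) - 9365 = (107*(6/13) - 2) - 9365 = (642/13 - 2) - 9365 = 616/13 - 9365 = -121129/13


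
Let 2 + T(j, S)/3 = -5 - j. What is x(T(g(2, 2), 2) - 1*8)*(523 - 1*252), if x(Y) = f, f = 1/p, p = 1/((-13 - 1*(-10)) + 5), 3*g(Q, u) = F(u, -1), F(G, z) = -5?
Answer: 542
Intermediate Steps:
g(Q, u) = -5/3 (g(Q, u) = (⅓)*(-5) = -5/3)
T(j, S) = -21 - 3*j (T(j, S) = -6 + 3*(-5 - j) = -6 + (-15 - 3*j) = -21 - 3*j)
p = ½ (p = 1/((-13 + 10) + 5) = 1/(-3 + 5) = 1/2 = ½ ≈ 0.50000)
f = 2 (f = 1/(½) = 2)
x(Y) = 2
x(T(g(2, 2), 2) - 1*8)*(523 - 1*252) = 2*(523 - 1*252) = 2*(523 - 252) = 2*271 = 542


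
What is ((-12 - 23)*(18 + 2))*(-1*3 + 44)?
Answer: -28700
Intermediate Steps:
((-12 - 23)*(18 + 2))*(-1*3 + 44) = (-35*20)*(-3 + 44) = -700*41 = -28700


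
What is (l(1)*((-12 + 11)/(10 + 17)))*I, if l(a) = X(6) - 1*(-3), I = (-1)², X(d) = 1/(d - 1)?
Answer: -16/135 ≈ -0.11852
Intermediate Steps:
X(d) = 1/(-1 + d)
I = 1
l(a) = 16/5 (l(a) = 1/(-1 + 6) - 1*(-3) = 1/5 + 3 = ⅕ + 3 = 16/5)
(l(1)*((-12 + 11)/(10 + 17)))*I = (16*((-12 + 11)/(10 + 17))/5)*1 = (16*(-1/27)/5)*1 = (16*(-1*1/27)/5)*1 = ((16/5)*(-1/27))*1 = -16/135*1 = -16/135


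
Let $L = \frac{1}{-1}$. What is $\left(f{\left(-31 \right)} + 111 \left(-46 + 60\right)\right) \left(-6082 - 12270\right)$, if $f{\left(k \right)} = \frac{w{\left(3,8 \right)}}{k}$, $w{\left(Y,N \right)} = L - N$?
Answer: $-28524336$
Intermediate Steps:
$L = -1$
$w{\left(Y,N \right)} = -1 - N$
$f{\left(k \right)} = - \frac{9}{k}$ ($f{\left(k \right)} = \frac{-1 - 8}{k} = - \frac{9}{k}$)
$\left(f{\left(-31 \right)} + 111 \left(-46 + 60\right)\right) \left(-6082 - 12270\right) = \left(- \frac{9}{-31} + 111 \left(-46 + 60\right)\right) \left(-6082 - 12270\right) = \left(\left(-9\right) \left(- \frac{1}{31}\right) + 111 \cdot 14\right) \left(-18352\right) = \left(\frac{9}{31} + 1554\right) \left(-18352\right) = \frac{48183}{31} \left(-18352\right) = -28524336$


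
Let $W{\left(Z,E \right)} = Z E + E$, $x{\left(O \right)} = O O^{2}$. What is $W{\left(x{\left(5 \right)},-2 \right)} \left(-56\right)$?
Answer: $14112$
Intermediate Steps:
$x{\left(O \right)} = O^{3}$
$W{\left(Z,E \right)} = E + E Z$ ($W{\left(Z,E \right)} = E Z + E = E + E Z$)
$W{\left(x{\left(5 \right)},-2 \right)} \left(-56\right) = - 2 \left(1 + 5^{3}\right) \left(-56\right) = - 2 \left(1 + 125\right) \left(-56\right) = \left(-2\right) 126 \left(-56\right) = \left(-252\right) \left(-56\right) = 14112$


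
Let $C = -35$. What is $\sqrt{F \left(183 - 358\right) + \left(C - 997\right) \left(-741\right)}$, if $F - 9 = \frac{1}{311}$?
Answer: $\frac{2 \sqrt{18452829838}}{311} \approx 873.58$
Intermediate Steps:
$F = \frac{2800}{311}$ ($F = 9 + \frac{1}{311} = \frac{2800}{311} \approx 9.0032$)
$\sqrt{F \left(183 - 358\right) + \left(C - 997\right) \left(-741\right)} = \sqrt{\frac{2800 \left(183 - 358\right)}{311} + \left(-35 - 997\right) \left(-741\right)} = \sqrt{\frac{2800}{311} \left(-175\right) - -764712} = \sqrt{- \frac{490000}{311} + 764712} = \sqrt{\frac{237335432}{311}} = \frac{2 \sqrt{18452829838}}{311}$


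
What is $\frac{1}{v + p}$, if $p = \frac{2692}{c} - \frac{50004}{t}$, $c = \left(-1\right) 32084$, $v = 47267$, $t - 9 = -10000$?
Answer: $\frac{80137811}{3788268270678} \approx 2.1154 \cdot 10^{-5}$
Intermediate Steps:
$t = -9991$ ($t = 9 - 10000 = -9991$)
$c = -32084$
$p = \frac{394358141}{80137811}$ ($p = \frac{2692}{-32084} - \frac{50004}{-9991} = 2692 \left(- \frac{1}{32084}\right) - - \frac{50004}{9991} = - \frac{673}{8021} + \frac{50004}{9991} = \frac{394358141}{80137811} \approx 4.921$)
$\frac{1}{v + p} = \frac{1}{47267 + \frac{394358141}{80137811}} = \frac{1}{\frac{3788268270678}{80137811}} = \frac{80137811}{3788268270678}$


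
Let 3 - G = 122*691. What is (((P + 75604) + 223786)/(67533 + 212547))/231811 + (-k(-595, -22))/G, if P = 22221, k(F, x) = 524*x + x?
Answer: -749863855878311/5473165251759120 ≈ -0.13701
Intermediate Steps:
k(F, x) = 525*x
G = -84299 (G = 3 - 122*691 = 3 - 1*84302 = 3 - 84302 = -84299)
(((P + 75604) + 223786)/(67533 + 212547))/231811 + (-k(-595, -22))/G = (((22221 + 75604) + 223786)/(67533 + 212547))/231811 - 525*(-22)/(-84299) = ((97825 + 223786)/280080)*(1/231811) - 1*(-11550)*(-1/84299) = (321611*(1/280080))*(1/231811) + 11550*(-1/84299) = (321611/280080)*(1/231811) - 11550/84299 = 321611/64925624880 - 11550/84299 = -749863855878311/5473165251759120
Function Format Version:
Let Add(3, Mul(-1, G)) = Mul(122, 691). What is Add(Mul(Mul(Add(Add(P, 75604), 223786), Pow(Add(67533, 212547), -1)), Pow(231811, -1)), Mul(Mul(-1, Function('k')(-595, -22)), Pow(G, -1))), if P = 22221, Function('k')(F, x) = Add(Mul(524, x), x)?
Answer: Rational(-749863855878311, 5473165251759120) ≈ -0.13701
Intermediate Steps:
Function('k')(F, x) = Mul(525, x)
G = -84299 (G = Add(3, Mul(-1, Mul(122, 691))) = Add(3, Mul(-1, 84302)) = Add(3, -84302) = -84299)
Add(Mul(Mul(Add(Add(P, 75604), 223786), Pow(Add(67533, 212547), -1)), Pow(231811, -1)), Mul(Mul(-1, Function('k')(-595, -22)), Pow(G, -1))) = Add(Mul(Mul(Add(Add(22221, 75604), 223786), Pow(Add(67533, 212547), -1)), Pow(231811, -1)), Mul(Mul(-1, Mul(525, -22)), Pow(-84299, -1))) = Add(Mul(Mul(Add(97825, 223786), Pow(280080, -1)), Rational(1, 231811)), Mul(Mul(-1, -11550), Rational(-1, 84299))) = Add(Mul(Mul(321611, Rational(1, 280080)), Rational(1, 231811)), Mul(11550, Rational(-1, 84299))) = Add(Mul(Rational(321611, 280080), Rational(1, 231811)), Rational(-11550, 84299)) = Add(Rational(321611, 64925624880), Rational(-11550, 84299)) = Rational(-749863855878311, 5473165251759120)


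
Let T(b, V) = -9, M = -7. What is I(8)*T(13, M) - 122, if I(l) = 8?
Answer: -194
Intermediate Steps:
I(8)*T(13, M) - 122 = 8*(-9) - 122 = -72 - 122 = -194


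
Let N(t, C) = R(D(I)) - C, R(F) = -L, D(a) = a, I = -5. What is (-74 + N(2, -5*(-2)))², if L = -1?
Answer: 6889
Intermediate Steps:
R(F) = 1 (R(F) = -1*(-1) = 1)
N(t, C) = 1 - C
(-74 + N(2, -5*(-2)))² = (-74 + (1 - (-5)*(-2)))² = (-74 + (1 - 1*10))² = (-74 + (1 - 10))² = (-74 - 9)² = (-83)² = 6889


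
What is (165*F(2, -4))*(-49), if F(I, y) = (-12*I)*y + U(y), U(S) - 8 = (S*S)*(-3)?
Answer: -452760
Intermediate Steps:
U(S) = 8 - 3*S**2 (U(S) = 8 + (S*S)*(-3) = 8 + S**2*(-3) = 8 - 3*S**2)
F(I, y) = 8 - 3*y**2 - 12*I*y (F(I, y) = (-12*I)*y + (8 - 3*y**2) = -12*I*y + (8 - 3*y**2) = 8 - 3*y**2 - 12*I*y)
(165*F(2, -4))*(-49) = (165*(8 - 3*(-4)**2 - 12*2*(-4)))*(-49) = (165*(8 - 3*16 + 96))*(-49) = (165*(8 - 48 + 96))*(-49) = (165*56)*(-49) = 9240*(-49) = -452760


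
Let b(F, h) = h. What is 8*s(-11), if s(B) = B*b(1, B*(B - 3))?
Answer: -13552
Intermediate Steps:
s(B) = B²*(-3 + B) (s(B) = B*(B*(B - 3)) = B*(B*(-3 + B)) = B²*(-3 + B))
8*s(-11) = 8*((-11)²*(-3 - 11)) = 8*(121*(-14)) = 8*(-1694) = -13552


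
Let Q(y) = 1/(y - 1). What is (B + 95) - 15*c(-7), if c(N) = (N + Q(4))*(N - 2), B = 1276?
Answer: 471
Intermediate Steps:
Q(y) = 1/(-1 + y)
c(N) = (-2 + N)*(⅓ + N) (c(N) = (N + 1/(-1 + 4))*(N - 2) = (N + 1/3)*(-2 + N) = (N + ⅓)*(-2 + N) = (⅓ + N)*(-2 + N) = (-2 + N)*(⅓ + N))
(B + 95) - 15*c(-7) = (1276 + 95) - 15*(-⅔ + (-7)² - 5/3*(-7)) = 1371 - 15*(-⅔ + 49 + 35/3) = 1371 - 15*60 = 1371 - 1*900 = 1371 - 900 = 471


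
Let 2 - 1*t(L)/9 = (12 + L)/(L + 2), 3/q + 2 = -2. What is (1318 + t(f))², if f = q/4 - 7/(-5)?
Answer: 111448477921/66049 ≈ 1.6874e+6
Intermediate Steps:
q = -¾ (q = 3/(-2 - 2) = 3/(-4) = 3*(-¼) = -¾ ≈ -0.75000)
f = 97/80 (f = -¾/4 - 7/(-5) = -¾*¼ - 7*(-⅕) = -3/16 + 7/5 = 97/80 ≈ 1.2125)
t(L) = 18 - 9*(12 + L)/(2 + L) (t(L) = 18 - 9*(12 + L)/(L + 2) = 18 - 9*(12 + L)/(2 + L))
(1318 + t(f))² = (1318 + 9*(-8 + 97/80)/(2 + 97/80))² = (1318 + 9*(-543/80)/(257/80))² = (1318 + 9*(80/257)*(-543/80))² = (1318 - 4887/257)² = (333839/257)² = 111448477921/66049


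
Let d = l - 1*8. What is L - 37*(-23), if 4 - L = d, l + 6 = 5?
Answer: 864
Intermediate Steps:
l = -1 (l = -6 + 5 = -1)
d = -9 (d = -1 - 1*8 = -1 - 8 = -9)
L = 13 (L = 4 - 1*(-9) = 4 + 9 = 13)
L - 37*(-23) = 13 - 37*(-23) = 13 + 851 = 864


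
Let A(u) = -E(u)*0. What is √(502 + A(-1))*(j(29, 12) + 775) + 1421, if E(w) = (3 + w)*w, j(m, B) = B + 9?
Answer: 1421 + 796*√502 ≈ 19256.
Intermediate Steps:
j(m, B) = 9 + B
E(w) = w*(3 + w)
A(u) = 0 (A(u) = -u*(3 + u)*0 = -1*0 = 0)
√(502 + A(-1))*(j(29, 12) + 775) + 1421 = √(502 + 0)*((9 + 12) + 775) + 1421 = √502*(21 + 775) + 1421 = √502*796 + 1421 = 796*√502 + 1421 = 1421 + 796*√502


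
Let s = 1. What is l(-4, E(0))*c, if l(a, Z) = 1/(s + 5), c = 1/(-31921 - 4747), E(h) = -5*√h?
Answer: -1/220008 ≈ -4.5453e-6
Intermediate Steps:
c = -1/36668 (c = 1/(-36668) = -1/36668 ≈ -2.7272e-5)
l(a, Z) = ⅙ (l(a, Z) = 1/(1 + 5) = 1/6 = ⅙)
l(-4, E(0))*c = (⅙)*(-1/36668) = -1/220008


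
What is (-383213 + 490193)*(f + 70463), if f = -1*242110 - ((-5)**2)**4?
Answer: -60151858560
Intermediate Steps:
f = -632735 (f = -242110 - 1*25**4 = -242110 - 1*390625 = -242110 - 390625 = -632735)
(-383213 + 490193)*(f + 70463) = (-383213 + 490193)*(-632735 + 70463) = 106980*(-562272) = -60151858560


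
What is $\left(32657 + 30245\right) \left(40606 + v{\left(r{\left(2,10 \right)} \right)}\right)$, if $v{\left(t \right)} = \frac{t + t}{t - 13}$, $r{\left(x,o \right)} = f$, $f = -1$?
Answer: $2554207598$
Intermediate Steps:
$r{\left(x,o \right)} = -1$
$v{\left(t \right)} = \frac{2 t}{-13 + t}$
$\left(32657 + 30245\right) \left(40606 + v{\left(r{\left(2,10 \right)} \right)}\right) = \left(32657 + 30245\right) \left(40606 + 2 \left(-1\right) \frac{1}{-13 - 1}\right) = 62902 \left(40606 + 2 \left(-1\right) \frac{1}{-14}\right) = 62902 \left(40606 + 2 \left(-1\right) \left(- \frac{1}{14}\right)\right) = 62902 \left(40606 + \frac{1}{7}\right) = 62902 \cdot \frac{284243}{7} = 2554207598$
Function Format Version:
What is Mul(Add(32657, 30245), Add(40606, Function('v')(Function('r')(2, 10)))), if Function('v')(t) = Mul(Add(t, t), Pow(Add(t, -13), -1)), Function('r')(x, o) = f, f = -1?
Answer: 2554207598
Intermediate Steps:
Function('r')(x, o) = -1
Function('v')(t) = Mul(2, t, Pow(Add(-13, t), -1)) (Function('v')(t) = Mul(Mul(2, t), Pow(Add(-13, t), -1)) = Mul(2, t, Pow(Add(-13, t), -1)))
Mul(Add(32657, 30245), Add(40606, Function('v')(Function('r')(2, 10)))) = Mul(Add(32657, 30245), Add(40606, Mul(2, -1, Pow(Add(-13, -1), -1)))) = Mul(62902, Add(40606, Mul(2, -1, Pow(-14, -1)))) = Mul(62902, Add(40606, Mul(2, -1, Rational(-1, 14)))) = Mul(62902, Add(40606, Rational(1, 7))) = Mul(62902, Rational(284243, 7)) = 2554207598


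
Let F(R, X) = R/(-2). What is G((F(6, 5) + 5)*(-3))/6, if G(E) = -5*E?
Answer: 5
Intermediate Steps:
F(R, X) = -R/2 (F(R, X) = R*(-1/2) = -R/2)
G((F(6, 5) + 5)*(-3))/6 = (-5*(-1/2*6 + 5)*(-3))/6 = (-5*(-3 + 5)*(-3))/6 = (-10*(-3))/6 = (-5*(-6))/6 = (1/6)*30 = 5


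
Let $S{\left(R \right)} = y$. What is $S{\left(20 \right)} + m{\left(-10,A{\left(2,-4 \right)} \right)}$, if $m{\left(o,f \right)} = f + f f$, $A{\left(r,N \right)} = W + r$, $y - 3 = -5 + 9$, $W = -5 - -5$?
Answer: $13$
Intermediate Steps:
$W = 0$ ($W = -5 + 5 = 0$)
$y = 7$ ($y = 3 + \left(-5 + 9\right) = 3 + 4 = 7$)
$S{\left(R \right)} = 7$
$A{\left(r,N \right)} = r$ ($A{\left(r,N \right)} = 0 + r = r$)
$m{\left(o,f \right)} = f + f^{2}$
$S{\left(20 \right)} + m{\left(-10,A{\left(2,-4 \right)} \right)} = 7 + 2 \left(1 + 2\right) = 7 + 2 \cdot 3 = 7 + 6 = 13$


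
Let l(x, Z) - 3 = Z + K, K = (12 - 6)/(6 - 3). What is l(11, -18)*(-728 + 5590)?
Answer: -63206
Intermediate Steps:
K = 2 (K = 6/3 = 6*(⅓) = 2)
l(x, Z) = 5 + Z (l(x, Z) = 3 + (Z + 2) = 3 + (2 + Z) = 5 + Z)
l(11, -18)*(-728 + 5590) = (5 - 18)*(-728 + 5590) = -13*4862 = -63206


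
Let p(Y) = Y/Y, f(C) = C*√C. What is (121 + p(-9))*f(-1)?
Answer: -122*I ≈ -122.0*I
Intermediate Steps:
f(C) = C^(3/2)
p(Y) = 1
(121 + p(-9))*f(-1) = (121 + 1)*(-1)^(3/2) = 122*(-I) = -122*I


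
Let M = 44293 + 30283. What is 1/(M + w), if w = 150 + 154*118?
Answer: 1/92898 ≈ 1.0764e-5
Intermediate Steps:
M = 74576
w = 18322 (w = 150 + 18172 = 18322)
1/(M + w) = 1/(74576 + 18322) = 1/92898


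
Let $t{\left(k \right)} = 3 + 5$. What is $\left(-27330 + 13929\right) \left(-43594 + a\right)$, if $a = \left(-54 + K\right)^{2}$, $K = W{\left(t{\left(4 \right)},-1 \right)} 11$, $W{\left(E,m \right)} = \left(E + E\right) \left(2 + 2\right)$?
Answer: $-5077719306$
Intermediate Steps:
$t{\left(k \right)} = 8$
$W{\left(E,m \right)} = 8 E$ ($W{\left(E,m \right)} = 2 E 4 = 8 E$)
$K = 704$ ($K = 8 \cdot 8 \cdot 11 = 64 \cdot 11 = 704$)
$a = 422500$ ($a = \left(-54 + 704\right)^{2} = 650^{2} = 422500$)
$\left(-27330 + 13929\right) \left(-43594 + a\right) = \left(-27330 + 13929\right) \left(-43594 + 422500\right) = \left(-13401\right) 378906 = -5077719306$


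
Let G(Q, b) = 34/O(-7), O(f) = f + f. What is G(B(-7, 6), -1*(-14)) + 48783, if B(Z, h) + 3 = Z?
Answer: 341464/7 ≈ 48781.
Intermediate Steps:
O(f) = 2*f
B(Z, h) = -3 + Z
G(Q, b) = -17/7 (G(Q, b) = 34/((2*(-7))) = 34/(-14) = 34*(-1/14) = -17/7)
G(B(-7, 6), -1*(-14)) + 48783 = -17/7 + 48783 = 341464/7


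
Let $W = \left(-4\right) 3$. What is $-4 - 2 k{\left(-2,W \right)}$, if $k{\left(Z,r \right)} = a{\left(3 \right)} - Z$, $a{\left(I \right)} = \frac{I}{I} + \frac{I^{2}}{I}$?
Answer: $-16$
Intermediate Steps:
$a{\left(I \right)} = 1 + I$
$W = -12$
$k{\left(Z,r \right)} = 4 - Z$ ($k{\left(Z,r \right)} = \left(1 + 3\right) - Z = 4 - Z$)
$-4 - 2 k{\left(-2,W \right)} = -4 - 2 \left(4 - -2\right) = -4 - 2 \left(4 + 2\right) = -4 - 12 = -16$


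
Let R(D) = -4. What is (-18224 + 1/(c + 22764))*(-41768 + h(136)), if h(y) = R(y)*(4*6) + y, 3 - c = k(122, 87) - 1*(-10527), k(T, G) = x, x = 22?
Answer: 4645595577984/6109 ≈ 7.6045e+8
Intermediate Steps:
k(T, G) = 22
c = -10546 (c = 3 - (22 - 1*(-10527)) = 3 - (22 + 10527) = 3 - 1*10549 = 3 - 10549 = -10546)
h(y) = -96 + y (h(y) = -16*6 + y = -4*24 + y = -96 + y)
(-18224 + 1/(c + 22764))*(-41768 + h(136)) = (-18224 + 1/(-10546 + 22764))*(-41768 + (-96 + 136)) = (-18224 + 1/12218)*(-41768 + 40) = (-18224 + 1/12218)*(-41728) = -222660831/12218*(-41728) = 4645595577984/6109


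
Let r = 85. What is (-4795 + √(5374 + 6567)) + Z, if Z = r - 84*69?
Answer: -10506 + √11941 ≈ -10397.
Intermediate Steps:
Z = -5711 (Z = 85 - 84*69 = 85 - 5796 = -5711)
(-4795 + √(5374 + 6567)) + Z = (-4795 + √(5374 + 6567)) - 5711 = (-4795 + √11941) - 5711 = -10506 + √11941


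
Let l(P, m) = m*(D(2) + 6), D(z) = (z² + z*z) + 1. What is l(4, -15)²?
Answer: 50625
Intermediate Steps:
D(z) = 1 + 2*z² (D(z) = (z² + z²) + 1 = 2*z² + 1 = 1 + 2*z²)
l(P, m) = 15*m (l(P, m) = m*((1 + 2*2²) + 6) = m*((1 + 2*4) + 6) = m*((1 + 8) + 6) = m*(9 + 6) = m*15 = 15*m)
l(4, -15)² = (15*(-15))² = (-225)² = 50625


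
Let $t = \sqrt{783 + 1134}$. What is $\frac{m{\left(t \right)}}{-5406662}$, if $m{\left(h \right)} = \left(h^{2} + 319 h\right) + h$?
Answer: $- \frac{1917}{5406662} - \frac{480 \sqrt{213}}{2703331} \approx -0.0029459$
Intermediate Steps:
$t = 3 \sqrt{213}$ ($t = \sqrt{1917} = 3 \sqrt{213} \approx 43.784$)
$m{\left(h \right)} = h^{2} + 320 h$
$\frac{m{\left(t \right)}}{-5406662} = \frac{3 \sqrt{213} \left(320 + 3 \sqrt{213}\right)}{-5406662} = 3 \sqrt{213} \left(320 + 3 \sqrt{213}\right) \left(- \frac{1}{5406662}\right) = - \frac{3 \sqrt{213} \left(320 + 3 \sqrt{213}\right)}{5406662}$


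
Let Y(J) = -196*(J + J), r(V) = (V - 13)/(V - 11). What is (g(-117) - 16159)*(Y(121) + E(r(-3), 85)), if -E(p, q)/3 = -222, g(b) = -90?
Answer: 759900734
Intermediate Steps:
r(V) = (-13 + V)/(-11 + V)
E(p, q) = 666 (E(p, q) = -3*(-222) = 666)
Y(J) = -392*J
(g(-117) - 16159)*(Y(121) + E(r(-3), 85)) = (-90 - 16159)*(-392*121 + 666) = -16249*(-47432 + 666) = -16249*(-46766) = 759900734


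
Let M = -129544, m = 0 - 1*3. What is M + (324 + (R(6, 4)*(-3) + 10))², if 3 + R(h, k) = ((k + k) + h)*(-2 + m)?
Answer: 176265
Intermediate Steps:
m = -3 (m = 0 - 3 = -3)
R(h, k) = -3 - 10*k - 5*h (R(h, k) = -3 + ((k + k) + h)*(-2 - 3) = -3 + (2*k + h)*(-5) = -3 + (h + 2*k)*(-5) = -3 + (-10*k - 5*h) = -3 - 10*k - 5*h)
M + (324 + (R(6, 4)*(-3) + 10))² = -129544 + (324 + ((-3 - 10*4 - 5*6)*(-3) + 10))² = -129544 + (324 + ((-3 - 40 - 30)*(-3) + 10))² = -129544 + (324 + (-73*(-3) + 10))² = -129544 + (324 + (219 + 10))² = -129544 + (324 + 229)² = -129544 + 553² = -129544 + 305809 = 176265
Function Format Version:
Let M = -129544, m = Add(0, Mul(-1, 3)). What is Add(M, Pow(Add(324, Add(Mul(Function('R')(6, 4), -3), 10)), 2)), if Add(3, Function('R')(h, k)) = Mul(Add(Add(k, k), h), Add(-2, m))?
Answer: 176265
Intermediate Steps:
m = -3 (m = Add(0, -3) = -3)
Function('R')(h, k) = Add(-3, Mul(-10, k), Mul(-5, h)) (Function('R')(h, k) = Add(-3, Mul(Add(Add(k, k), h), Add(-2, -3))) = Add(-3, Mul(Add(Mul(2, k), h), -5)) = Add(-3, Mul(Add(h, Mul(2, k)), -5)) = Add(-3, Add(Mul(-10, k), Mul(-5, h))) = Add(-3, Mul(-10, k), Mul(-5, h)))
Add(M, Pow(Add(324, Add(Mul(Function('R')(6, 4), -3), 10)), 2)) = Add(-129544, Pow(Add(324, Add(Mul(Add(-3, Mul(-10, 4), Mul(-5, 6)), -3), 10)), 2)) = Add(-129544, Pow(Add(324, Add(Mul(Add(-3, -40, -30), -3), 10)), 2)) = Add(-129544, Pow(Add(324, Add(Mul(-73, -3), 10)), 2)) = Add(-129544, Pow(Add(324, Add(219, 10)), 2)) = Add(-129544, Pow(Add(324, 229), 2)) = Add(-129544, Pow(553, 2)) = Add(-129544, 305809) = 176265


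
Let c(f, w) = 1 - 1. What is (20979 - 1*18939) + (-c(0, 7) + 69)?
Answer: 2109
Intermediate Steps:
c(f, w) = 0
(20979 - 1*18939) + (-c(0, 7) + 69) = (20979 - 1*18939) + (-1*0 + 69) = (20979 - 18939) + (0 + 69) = 2040 + 69 = 2109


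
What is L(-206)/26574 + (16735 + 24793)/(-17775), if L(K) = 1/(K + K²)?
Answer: -3106903531519/1329830723700 ≈ -2.3363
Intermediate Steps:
L(-206)/26574 + (16735 + 24793)/(-17775) = (1/((-206)*(1 - 206)))/26574 + (16735 + 24793)/(-17775) = -1/206/(-205)*(1/26574) + 41528*(-1/17775) = -1/206*(-1/205)*(1/26574) - 41528/17775 = (1/42230)*(1/26574) - 41528/17775 = 1/1122220020 - 41528/17775 = -3106903531519/1329830723700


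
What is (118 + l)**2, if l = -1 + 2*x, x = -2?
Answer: 12769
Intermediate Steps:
l = -5 (l = -1 + 2*(-2) = -1 - 4 = -5)
(118 + l)**2 = (118 - 5)**2 = 113**2 = 12769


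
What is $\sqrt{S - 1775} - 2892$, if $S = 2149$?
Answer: $-2892 + \sqrt{374} \approx -2872.7$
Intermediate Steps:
$\sqrt{S - 1775} - 2892 = \sqrt{2149 - 1775} - 2892 = \sqrt{374} - 2892 = -2892 + \sqrt{374}$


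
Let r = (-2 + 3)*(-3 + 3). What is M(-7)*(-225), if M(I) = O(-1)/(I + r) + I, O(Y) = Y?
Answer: 10800/7 ≈ 1542.9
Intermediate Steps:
r = 0 (r = 1*0 = 0)
M(I) = I - 1/I (M(I) = -1/(I + 0) + I = -1/I + I = I - 1/I)
M(-7)*(-225) = (-7 - 1/(-7))*(-225) = (-7 - 1*(-⅐))*(-225) = (-7 + ⅐)*(-225) = -48/7*(-225) = 10800/7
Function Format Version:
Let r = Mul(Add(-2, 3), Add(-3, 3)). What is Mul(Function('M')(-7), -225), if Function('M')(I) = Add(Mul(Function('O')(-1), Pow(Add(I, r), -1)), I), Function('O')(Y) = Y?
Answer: Rational(10800, 7) ≈ 1542.9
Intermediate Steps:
r = 0 (r = Mul(1, 0) = 0)
Function('M')(I) = Add(I, Mul(-1, Pow(I, -1))) (Function('M')(I) = Add(Mul(-1, Pow(Add(I, 0), -1)), I) = Add(Mul(-1, Pow(I, -1)), I) = Add(I, Mul(-1, Pow(I, -1))))
Mul(Function('M')(-7), -225) = Mul(Add(-7, Mul(-1, Pow(-7, -1))), -225) = Mul(Add(-7, Mul(-1, Rational(-1, 7))), -225) = Mul(Add(-7, Rational(1, 7)), -225) = Mul(Rational(-48, 7), -225) = Rational(10800, 7)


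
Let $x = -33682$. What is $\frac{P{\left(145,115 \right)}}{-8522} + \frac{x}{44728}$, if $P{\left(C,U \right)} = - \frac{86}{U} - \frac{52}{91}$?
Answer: $- \frac{57754523021}{76710868220} \approx -0.75289$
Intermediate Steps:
$P{\left(C,U \right)} = - \frac{4}{7} - \frac{86}{U}$ ($P{\left(C,U \right)} = - \frac{86}{U} - \frac{4}{7} = - \frac{4}{7} - \frac{86}{U}$)
$\frac{P{\left(145,115 \right)}}{-8522} + \frac{x}{44728} = \frac{- \frac{4}{7} - \frac{86}{115}}{-8522} - \frac{33682}{44728} = \left(- \frac{4}{7} - \frac{86}{115}\right) \left(- \frac{1}{8522}\right) - \frac{16841}{22364} = \left(- \frac{1062}{805}\right) \left(- \frac{1}{8522}\right) - \frac{16841}{22364} = \frac{531}{3430105} - \frac{16841}{22364} = - \frac{57754523021}{76710868220}$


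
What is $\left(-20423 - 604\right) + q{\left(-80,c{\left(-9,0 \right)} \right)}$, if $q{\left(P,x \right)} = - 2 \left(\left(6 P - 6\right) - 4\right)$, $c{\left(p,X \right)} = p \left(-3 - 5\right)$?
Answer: $-20047$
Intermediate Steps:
$c{\left(p,X \right)} = - 8 p$ ($c{\left(p,X \right)} = p \left(-8\right) = - 8 p$)
$q{\left(P,x \right)} = 20 - 12 P$ ($q{\left(P,x \right)} = - 2 \left(\left(-6 + 6 P\right) - 4\right) = - 2 \left(-10 + 6 P\right) = 20 - 12 P$)
$\left(-20423 - 604\right) + q{\left(-80,c{\left(-9,0 \right)} \right)} = \left(-20423 - 604\right) + \left(20 - -960\right) = -21027 + \left(20 + 960\right) = -21027 + 980 = -20047$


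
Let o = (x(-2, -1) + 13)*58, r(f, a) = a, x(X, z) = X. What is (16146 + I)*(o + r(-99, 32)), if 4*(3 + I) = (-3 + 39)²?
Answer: 11032890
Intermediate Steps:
I = 321 (I = -3 + (-3 + 39)²/4 = -3 + (¼)*36² = -3 + (¼)*1296 = -3 + 324 = 321)
o = 638 (o = (-2 + 13)*58 = 11*58 = 638)
(16146 + I)*(o + r(-99, 32)) = (16146 + 321)*(638 + 32) = 16467*670 = 11032890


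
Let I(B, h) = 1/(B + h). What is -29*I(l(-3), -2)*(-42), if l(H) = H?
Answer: -1218/5 ≈ -243.60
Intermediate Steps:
-29*I(l(-3), -2)*(-42) = -29/(-3 - 2)*(-42) = -29/(-5)*(-42) = -29*(-1/5)*(-42) = (29/5)*(-42) = -1218/5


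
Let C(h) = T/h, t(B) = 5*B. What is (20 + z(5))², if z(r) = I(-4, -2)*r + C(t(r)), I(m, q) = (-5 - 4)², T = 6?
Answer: 113018161/625 ≈ 1.8083e+5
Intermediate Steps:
C(h) = 6/h
I(m, q) = 81 (I(m, q) = (-9)² = 81)
z(r) = 81*r + 6/(5*r) (z(r) = 81*r + 6/((5*r)) = 81*r + 6*(1/(5*r)) = 81*r + 6/(5*r))
(20 + z(5))² = (20 + (81*5 + (6/5)/5))² = (20 + (405 + (6/5)*(⅕)))² = (20 + (405 + 6/25))² = (20 + 10131/25)² = (10631/25)² = 113018161/625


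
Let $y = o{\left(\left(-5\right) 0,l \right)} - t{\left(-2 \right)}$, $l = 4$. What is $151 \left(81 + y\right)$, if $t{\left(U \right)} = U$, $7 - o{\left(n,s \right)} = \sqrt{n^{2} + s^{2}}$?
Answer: $12986$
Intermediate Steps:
$o{\left(n,s \right)} = 7 - \sqrt{n^{2} + s^{2}}$
$y = 5$ ($y = \left(7 - \sqrt{\left(\left(-5\right) 0\right)^{2} + 4^{2}}\right) - -2 = \left(7 - \sqrt{0^{2} + 16}\right) + 2 = \left(7 - \sqrt{0 + 16}\right) + 2 = \left(7 - \sqrt{16}\right) + 2 = \left(7 - 4\right) + 2 = 3 + 2 = 5$)
$151 \left(81 + y\right) = 151 \left(81 + 5\right) = 151 \cdot 86 = 12986$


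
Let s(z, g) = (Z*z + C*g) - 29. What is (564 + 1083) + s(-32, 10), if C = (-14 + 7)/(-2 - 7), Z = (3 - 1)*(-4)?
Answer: 16936/9 ≈ 1881.8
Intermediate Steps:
Z = -8 (Z = 2*(-4) = -8)
C = 7/9 (C = -7/(-9) = -7*(-⅑) = 7/9 ≈ 0.77778)
s(z, g) = -29 - 8*z + 7*g/9 (s(z, g) = (-8*z + 7*g/9) - 29 = -29 - 8*z + 7*g/9)
(564 + 1083) + s(-32, 10) = (564 + 1083) + (-29 - 8*(-32) + (7/9)*10) = 1647 + (-29 + 256 + 70/9) = 1647 + 2113/9 = 16936/9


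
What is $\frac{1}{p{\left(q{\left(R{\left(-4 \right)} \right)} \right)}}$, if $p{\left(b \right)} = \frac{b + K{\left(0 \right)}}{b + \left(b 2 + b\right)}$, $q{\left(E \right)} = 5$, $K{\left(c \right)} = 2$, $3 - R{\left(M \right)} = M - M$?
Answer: $\frac{20}{7} \approx 2.8571$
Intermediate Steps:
$R{\left(M \right)} = 3$ ($R{\left(M \right)} = 3 - \left(M - M\right) = 3 - 0 = 3 + 0 = 3$)
$p{\left(b \right)} = \frac{2 + b}{4 b}$ ($p{\left(b \right)} = \frac{b + 2}{b + \left(b 2 + b\right)} = \frac{2 + b}{b + \left(2 b + b\right)} = \frac{2 + b}{b + 3 b} = \frac{2 + b}{4 b}$)
$\frac{1}{p{\left(q{\left(R{\left(-4 \right)} \right)} \right)}} = \frac{1}{\frac{1}{4} \cdot \frac{1}{5} \left(2 + 5\right)} = \frac{1}{\frac{1}{4} \cdot \frac{1}{5} \cdot 7} = \frac{1}{\frac{7}{20}} = \frac{20}{7}$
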